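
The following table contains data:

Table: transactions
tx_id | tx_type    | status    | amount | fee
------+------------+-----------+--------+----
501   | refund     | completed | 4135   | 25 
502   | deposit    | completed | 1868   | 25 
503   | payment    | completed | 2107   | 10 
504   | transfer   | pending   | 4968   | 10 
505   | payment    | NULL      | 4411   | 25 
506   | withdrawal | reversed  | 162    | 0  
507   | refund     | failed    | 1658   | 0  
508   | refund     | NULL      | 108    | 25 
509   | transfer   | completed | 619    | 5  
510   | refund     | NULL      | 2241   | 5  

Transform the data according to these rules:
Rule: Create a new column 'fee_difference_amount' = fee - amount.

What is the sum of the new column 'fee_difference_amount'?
-22147

Step 1: For each record, compute fee - amount
Example calculations:
  25 - 4135 = -4110
  25 - 1868 = -1843
  10 - 2107 = -2097
  ...
Step 2: Sum all derived values
Step 3: Total = -22147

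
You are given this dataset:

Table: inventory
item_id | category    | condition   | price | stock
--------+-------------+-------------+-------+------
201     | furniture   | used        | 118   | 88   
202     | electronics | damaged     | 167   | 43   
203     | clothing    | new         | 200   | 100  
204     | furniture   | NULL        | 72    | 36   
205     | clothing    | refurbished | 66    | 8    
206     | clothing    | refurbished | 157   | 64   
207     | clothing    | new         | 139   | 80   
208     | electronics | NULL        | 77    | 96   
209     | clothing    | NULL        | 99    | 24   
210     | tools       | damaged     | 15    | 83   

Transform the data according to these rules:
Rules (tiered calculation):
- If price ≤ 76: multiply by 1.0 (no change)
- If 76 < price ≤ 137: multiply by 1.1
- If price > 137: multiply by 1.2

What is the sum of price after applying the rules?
1272.0

Step 1: Tier 1 (price ≤ 76): 3 records, sum = 153 × 1.0 = 153.0
Step 2: Tier 2 (76 < price ≤ 137): 3 records, sum = 294 × 1.1 = 323.4
Step 3: Tier 3 (price > 137): 4 records, sum = 663 × 1.2 = 795.6
Step 4: Final sum = 153.0 + 323.4 + 795.6 = 1272.0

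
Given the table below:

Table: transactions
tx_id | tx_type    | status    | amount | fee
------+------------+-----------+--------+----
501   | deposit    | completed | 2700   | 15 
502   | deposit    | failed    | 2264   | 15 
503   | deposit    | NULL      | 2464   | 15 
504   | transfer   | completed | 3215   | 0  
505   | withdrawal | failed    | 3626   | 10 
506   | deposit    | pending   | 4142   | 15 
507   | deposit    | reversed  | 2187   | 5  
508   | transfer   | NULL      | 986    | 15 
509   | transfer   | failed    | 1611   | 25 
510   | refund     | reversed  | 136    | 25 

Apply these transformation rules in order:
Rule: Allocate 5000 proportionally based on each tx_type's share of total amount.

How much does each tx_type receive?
deposit: 2948.22, refund: 29.15, transfer: 1245.55, withdrawal: 777.08

Step 1: Calculate total amount = 23331
Step 2: Calculate each tx_type's proportion:
  deposit: 13757/23331 = 58.96% → 2948.22
  refund: 136/23331 = 0.58% → 29.15
  transfer: 5812/23331 = 24.91% → 1245.55
  withdrawal: 3626/23331 = 15.54% → 777.08
Step 3: Verify: sum of allocations ≈ 5000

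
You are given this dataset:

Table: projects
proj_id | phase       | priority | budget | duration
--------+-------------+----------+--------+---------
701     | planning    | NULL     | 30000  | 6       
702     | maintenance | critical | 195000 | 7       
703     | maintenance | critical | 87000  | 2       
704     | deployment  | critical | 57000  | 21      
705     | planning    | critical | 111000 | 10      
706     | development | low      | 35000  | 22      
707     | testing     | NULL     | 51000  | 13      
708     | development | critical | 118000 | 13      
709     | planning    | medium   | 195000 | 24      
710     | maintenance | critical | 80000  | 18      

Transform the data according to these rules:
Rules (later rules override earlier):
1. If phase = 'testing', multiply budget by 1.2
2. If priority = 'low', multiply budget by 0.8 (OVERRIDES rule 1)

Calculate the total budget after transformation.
962200.0

Step 1: Rule 2 takes priority for records with priority = 'low'
  - 1 records: 35000 × 0.8 = 28000.0
Step 2: Rule 1 applies to remaining records with phase = 'testing'
  - 1 records: 51000 × 1.2 = 61200.0
Step 3: Other records unchanged: 873000
Step 4: Final sum = 28000.0 + 61200.0 + 873000 = 962200.0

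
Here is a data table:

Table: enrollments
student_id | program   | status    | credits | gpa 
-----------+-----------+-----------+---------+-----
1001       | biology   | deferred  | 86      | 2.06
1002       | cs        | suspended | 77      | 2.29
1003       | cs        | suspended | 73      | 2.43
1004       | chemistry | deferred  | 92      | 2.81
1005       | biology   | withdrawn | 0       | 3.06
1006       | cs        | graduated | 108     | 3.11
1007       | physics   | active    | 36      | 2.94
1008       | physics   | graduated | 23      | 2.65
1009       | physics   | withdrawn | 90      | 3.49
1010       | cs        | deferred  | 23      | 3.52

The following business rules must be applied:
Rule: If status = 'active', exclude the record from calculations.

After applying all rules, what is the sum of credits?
572

Step 1: Identify records where status = 'active'
Step 2: The excluded records sum to 36
Step 3: Original total credits = 608
Step 4: Remaining total = 608 - 36 = 572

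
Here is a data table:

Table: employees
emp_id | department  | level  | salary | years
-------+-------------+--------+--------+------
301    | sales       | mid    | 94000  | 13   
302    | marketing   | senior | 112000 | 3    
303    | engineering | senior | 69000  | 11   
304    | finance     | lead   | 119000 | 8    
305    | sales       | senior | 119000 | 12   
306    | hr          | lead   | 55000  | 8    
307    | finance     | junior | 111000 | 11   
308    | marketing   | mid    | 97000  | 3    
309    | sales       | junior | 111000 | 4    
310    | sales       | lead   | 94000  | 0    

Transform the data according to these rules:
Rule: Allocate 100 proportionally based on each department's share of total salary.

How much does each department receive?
engineering: 7.03, finance: 23.45, hr: 5.61, marketing: 21.3, sales: 42.61

Step 1: Calculate total salary = 981000
Step 2: Calculate each department's proportion:
  engineering: 69000/981000 = 7.03% → 7.03
  finance: 230000/981000 = 23.45% → 23.45
  hr: 55000/981000 = 5.61% → 5.61
  marketing: 209000/981000 = 21.30% → 21.3
  sales: 418000/981000 = 42.61% → 42.61
Step 3: Verify: sum of allocations ≈ 100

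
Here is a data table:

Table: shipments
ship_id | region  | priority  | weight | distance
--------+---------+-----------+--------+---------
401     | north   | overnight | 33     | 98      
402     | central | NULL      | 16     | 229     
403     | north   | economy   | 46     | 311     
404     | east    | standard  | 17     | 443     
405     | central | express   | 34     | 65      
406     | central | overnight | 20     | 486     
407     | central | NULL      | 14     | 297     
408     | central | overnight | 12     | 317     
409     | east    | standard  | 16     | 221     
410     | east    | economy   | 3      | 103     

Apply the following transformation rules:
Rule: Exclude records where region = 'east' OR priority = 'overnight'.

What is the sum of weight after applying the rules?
110

Step 1: Find records where region = 'east' OR priority = 'overnight'
Step 2: 6 records match, summing to 101
Step 3: Original sum: 211
Step 4: Remaining sum = 211 - 101 = 110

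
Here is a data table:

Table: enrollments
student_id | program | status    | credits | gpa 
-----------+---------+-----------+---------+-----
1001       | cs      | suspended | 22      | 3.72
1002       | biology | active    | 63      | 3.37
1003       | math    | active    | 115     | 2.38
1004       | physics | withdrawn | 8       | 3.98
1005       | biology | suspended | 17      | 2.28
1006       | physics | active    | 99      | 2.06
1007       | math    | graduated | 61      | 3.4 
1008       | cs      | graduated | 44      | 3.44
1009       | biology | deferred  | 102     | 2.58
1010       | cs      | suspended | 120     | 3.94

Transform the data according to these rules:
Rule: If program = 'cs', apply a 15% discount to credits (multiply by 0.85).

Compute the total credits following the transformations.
623.1

Step 1: Records with program = 'cs' have total credits = 186
Step 2: Apply multiplier: 186 × 0.85 = 158.1
Step 3: Other records total: 465
Step 4: Final sum = 158.1 + 465 = 623.1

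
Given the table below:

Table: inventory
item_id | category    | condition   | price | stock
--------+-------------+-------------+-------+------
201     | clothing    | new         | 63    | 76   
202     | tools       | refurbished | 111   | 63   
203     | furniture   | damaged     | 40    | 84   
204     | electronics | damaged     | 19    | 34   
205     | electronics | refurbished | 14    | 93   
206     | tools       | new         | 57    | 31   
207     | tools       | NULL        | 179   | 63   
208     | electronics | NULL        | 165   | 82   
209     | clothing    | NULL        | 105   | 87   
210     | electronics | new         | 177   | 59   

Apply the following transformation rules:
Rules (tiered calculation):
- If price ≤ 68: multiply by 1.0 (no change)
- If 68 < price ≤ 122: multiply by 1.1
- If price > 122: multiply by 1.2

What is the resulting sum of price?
1055.8

Step 1: Tier 1 (price ≤ 68): 5 records, sum = 193 × 1.0 = 193.0
Step 2: Tier 2 (68 < price ≤ 122): 2 records, sum = 216 × 1.1 = 237.6
Step 3: Tier 3 (price > 122): 3 records, sum = 521 × 1.2 = 625.2
Step 4: Final sum = 193.0 + 237.6 + 625.2 = 1055.8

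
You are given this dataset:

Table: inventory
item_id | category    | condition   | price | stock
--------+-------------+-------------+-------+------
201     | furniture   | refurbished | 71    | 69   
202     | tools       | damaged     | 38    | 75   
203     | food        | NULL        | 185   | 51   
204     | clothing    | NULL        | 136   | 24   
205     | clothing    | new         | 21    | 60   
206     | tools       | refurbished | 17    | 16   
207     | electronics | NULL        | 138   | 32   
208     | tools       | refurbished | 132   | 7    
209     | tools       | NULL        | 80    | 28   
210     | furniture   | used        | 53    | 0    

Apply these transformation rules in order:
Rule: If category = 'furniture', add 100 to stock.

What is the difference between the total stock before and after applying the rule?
200

Step 1: Original sum of stock = 362
Step 2: 2 records have category = 'furniture'
Step 3: Each affected record changes by 100
Step 4: Total change = 2 × 100 = 200
Step 5: New sum = 362 + 200 = 562
Step 6: Difference = |562 - 362| = 200
        (Sum increased by 200)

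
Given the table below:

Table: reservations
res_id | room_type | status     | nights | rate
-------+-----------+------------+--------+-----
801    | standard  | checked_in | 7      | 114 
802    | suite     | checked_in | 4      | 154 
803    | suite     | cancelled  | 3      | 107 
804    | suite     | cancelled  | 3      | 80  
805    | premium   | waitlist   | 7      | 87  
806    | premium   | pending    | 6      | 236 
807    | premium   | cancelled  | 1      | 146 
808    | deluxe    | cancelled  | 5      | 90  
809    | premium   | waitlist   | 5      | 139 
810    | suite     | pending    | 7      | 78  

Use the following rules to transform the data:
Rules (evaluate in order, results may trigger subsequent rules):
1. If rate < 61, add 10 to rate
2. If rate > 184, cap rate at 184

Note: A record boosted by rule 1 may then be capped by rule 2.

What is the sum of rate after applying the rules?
1179

Step 1: Apply rule 1 to records with rate < 61
  - 0 records get bonus of 10
  - Of these, 0 records then exceed 184 and get capped
Step 2: Apply rule 2 to records with rate > 184
  - 1 records (original) are capped
Step 3: Calculate final sum = 1179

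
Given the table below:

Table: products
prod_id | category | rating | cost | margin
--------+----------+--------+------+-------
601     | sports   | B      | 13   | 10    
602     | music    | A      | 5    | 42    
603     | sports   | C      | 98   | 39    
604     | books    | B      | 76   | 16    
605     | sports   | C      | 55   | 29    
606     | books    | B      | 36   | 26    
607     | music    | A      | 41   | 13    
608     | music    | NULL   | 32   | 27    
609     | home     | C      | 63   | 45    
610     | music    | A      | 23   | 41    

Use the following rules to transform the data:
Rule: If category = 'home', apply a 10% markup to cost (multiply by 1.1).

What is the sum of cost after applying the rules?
448.3

Step 1: Records with category = 'home' have total cost = 63
Step 2: Apply multiplier: 63 × 1.1 = 69.3
Step 3: Other records total: 379
Step 4: Final sum = 69.3 + 379 = 448.3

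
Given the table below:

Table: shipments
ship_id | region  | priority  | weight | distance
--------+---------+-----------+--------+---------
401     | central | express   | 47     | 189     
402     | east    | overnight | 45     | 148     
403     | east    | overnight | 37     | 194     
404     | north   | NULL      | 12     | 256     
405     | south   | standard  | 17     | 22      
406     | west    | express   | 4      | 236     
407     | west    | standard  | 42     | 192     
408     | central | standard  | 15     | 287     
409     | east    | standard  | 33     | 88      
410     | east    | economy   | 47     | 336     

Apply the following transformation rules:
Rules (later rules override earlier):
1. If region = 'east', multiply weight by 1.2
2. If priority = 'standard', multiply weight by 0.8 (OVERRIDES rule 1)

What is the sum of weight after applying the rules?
303.4

Step 1: Rule 2 takes priority for records with priority = 'standard'
  - 4 records: 107 × 0.8 = 85.6
Step 2: Rule 1 applies to remaining records with region = 'east'
  - 3 records: 129 × 1.2 = 154.8
Step 3: Other records unchanged: 63
Step 4: Final sum = 85.6 + 154.8 + 63 = 303.4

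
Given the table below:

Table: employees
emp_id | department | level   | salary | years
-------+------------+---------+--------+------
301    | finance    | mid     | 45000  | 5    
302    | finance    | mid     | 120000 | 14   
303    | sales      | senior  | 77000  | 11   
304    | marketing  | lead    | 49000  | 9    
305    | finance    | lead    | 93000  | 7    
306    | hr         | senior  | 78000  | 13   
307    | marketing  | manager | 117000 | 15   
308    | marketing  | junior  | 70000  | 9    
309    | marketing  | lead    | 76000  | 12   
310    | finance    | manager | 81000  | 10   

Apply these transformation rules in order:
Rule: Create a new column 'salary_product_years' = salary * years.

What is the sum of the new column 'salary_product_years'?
8965000

Step 1: For each record, compute salary * years
Example calculations:
  45000 * 5 = 225000
  120000 * 14 = 1680000
  77000 * 11 = 847000
  ...
Step 2: Sum all derived values
Step 3: Total = 8965000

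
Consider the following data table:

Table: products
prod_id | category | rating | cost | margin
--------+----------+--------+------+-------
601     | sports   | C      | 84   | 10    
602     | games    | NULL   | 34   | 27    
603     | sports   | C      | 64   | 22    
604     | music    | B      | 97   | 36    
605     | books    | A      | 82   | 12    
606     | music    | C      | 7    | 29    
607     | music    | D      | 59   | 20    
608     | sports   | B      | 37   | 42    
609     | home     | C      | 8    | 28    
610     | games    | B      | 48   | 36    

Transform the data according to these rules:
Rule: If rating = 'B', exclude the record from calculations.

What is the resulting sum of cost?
338

Step 1: Identify records where rating = 'B'
Step 2: The excluded records sum to 182
Step 3: Original total cost = 520
Step 4: Remaining total = 520 - 182 = 338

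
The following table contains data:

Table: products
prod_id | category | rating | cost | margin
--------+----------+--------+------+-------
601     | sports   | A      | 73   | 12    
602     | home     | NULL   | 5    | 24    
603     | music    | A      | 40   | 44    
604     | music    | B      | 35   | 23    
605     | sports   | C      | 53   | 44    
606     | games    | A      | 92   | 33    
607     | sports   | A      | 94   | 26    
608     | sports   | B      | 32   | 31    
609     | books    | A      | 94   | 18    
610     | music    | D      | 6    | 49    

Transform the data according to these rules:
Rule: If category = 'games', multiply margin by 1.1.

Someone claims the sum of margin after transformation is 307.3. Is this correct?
Yes, the result is correct.

Step 1: Calculate the correct sum after transformation
Step 2: Apply multiplier 1.1 to records where category = 'games'
Step 3: Correct result = 307.3
Step 4: Claimed result = 307.3
Step 5: 307.3 = 307.3 ✓
Conclusion: The claimed result is correct.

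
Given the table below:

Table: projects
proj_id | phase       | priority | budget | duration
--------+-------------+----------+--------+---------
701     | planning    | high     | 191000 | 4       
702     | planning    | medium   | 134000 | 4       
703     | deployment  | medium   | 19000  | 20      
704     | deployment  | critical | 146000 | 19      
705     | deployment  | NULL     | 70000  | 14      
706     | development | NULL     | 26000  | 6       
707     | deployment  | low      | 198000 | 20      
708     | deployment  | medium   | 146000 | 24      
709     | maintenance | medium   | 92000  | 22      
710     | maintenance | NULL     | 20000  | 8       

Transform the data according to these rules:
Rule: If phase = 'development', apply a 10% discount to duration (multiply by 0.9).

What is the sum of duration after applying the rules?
140.4

Step 1: Records with phase = 'development' have total duration = 6
Step 2: Apply multiplier: 6 × 0.9 = 5.4
Step 3: Other records total: 135
Step 4: Final sum = 5.4 + 135 = 140.4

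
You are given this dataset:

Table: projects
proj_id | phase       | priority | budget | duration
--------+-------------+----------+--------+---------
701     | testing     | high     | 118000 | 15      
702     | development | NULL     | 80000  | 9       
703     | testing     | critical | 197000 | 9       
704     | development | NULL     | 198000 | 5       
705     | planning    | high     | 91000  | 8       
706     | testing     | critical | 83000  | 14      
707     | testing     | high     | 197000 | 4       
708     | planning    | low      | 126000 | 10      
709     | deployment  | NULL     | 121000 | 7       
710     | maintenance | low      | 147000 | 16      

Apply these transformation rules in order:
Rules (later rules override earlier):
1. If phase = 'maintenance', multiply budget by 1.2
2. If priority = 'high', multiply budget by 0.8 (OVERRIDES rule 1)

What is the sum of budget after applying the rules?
1306200.0

Step 1: Rule 2 takes priority for records with priority = 'high'
  - 3 records: 406000 × 0.8 = 324800.0
Step 2: Rule 1 applies to remaining records with phase = 'maintenance'
  - 1 records: 147000 × 1.2 = 176400.0
Step 3: Other records unchanged: 805000
Step 4: Final sum = 324800.0 + 176400.0 + 805000 = 1306200.0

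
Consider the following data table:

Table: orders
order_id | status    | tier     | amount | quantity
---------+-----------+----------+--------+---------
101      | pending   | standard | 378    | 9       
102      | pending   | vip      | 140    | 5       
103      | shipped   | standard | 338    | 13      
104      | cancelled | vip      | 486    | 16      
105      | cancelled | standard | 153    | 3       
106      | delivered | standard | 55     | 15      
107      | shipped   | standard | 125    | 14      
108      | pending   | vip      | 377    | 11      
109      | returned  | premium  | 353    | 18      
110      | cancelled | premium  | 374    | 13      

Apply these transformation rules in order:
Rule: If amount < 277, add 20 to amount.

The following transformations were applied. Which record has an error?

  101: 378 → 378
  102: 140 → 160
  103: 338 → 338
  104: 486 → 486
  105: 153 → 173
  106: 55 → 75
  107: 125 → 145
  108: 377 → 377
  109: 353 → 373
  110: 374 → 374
Record 109 has an error. The correct transformed value should be 353, not 373.

Step 1: Check each record against the rule
Step 2: Record 109 has amount = 353
Step 3: Since 353 >= 277, the bonus should not have been applied
Step 4: Correct value = 353, but claimed value = 373
Conclusion: Record 109 has the error.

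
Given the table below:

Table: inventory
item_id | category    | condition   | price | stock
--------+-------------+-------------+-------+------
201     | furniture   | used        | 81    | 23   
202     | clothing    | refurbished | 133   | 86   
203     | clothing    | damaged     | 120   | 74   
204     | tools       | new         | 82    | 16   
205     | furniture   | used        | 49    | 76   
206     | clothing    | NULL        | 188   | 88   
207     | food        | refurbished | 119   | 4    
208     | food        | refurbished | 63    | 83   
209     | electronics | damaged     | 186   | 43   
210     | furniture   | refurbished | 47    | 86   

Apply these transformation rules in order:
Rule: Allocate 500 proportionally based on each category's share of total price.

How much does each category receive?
clothing: 206.46, electronics: 87.08, food: 85.21, furniture: 82.87, tools: 38.39

Step 1: Calculate total price = 1068
Step 2: Calculate each category's proportion:
  clothing: 441/1068 = 41.29% → 206.46
  electronics: 186/1068 = 17.42% → 87.08
  food: 182/1068 = 17.04% → 85.21
  furniture: 177/1068 = 16.57% → 82.87
  tools: 82/1068 = 7.68% → 38.39
Step 3: Verify: sum of allocations ≈ 500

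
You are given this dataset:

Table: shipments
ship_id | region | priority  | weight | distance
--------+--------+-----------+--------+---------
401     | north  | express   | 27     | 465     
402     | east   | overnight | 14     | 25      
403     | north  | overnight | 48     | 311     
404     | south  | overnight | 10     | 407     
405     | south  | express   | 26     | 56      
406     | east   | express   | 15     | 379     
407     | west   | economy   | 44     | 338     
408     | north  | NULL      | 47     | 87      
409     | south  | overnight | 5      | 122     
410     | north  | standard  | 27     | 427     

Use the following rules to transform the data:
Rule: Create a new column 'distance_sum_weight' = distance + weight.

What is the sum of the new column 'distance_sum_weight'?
2880

Step 1: For each record, compute distance + weight
Example calculations:
  465 + 27 = 492
  25 + 14 = 39
  311 + 48 = 359
  ...
Step 2: Sum all derived values
Step 3: Total = 2880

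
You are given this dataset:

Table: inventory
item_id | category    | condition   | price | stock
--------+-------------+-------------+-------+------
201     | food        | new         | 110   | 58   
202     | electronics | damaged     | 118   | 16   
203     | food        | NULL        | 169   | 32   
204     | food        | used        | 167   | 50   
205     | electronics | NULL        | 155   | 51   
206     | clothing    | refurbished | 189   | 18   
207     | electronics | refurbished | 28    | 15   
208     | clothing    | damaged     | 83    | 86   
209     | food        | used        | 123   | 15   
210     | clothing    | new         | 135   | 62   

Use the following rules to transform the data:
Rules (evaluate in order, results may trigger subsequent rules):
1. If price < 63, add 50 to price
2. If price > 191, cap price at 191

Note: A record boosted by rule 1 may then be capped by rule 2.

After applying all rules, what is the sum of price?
1327

Step 1: Apply rule 1 to records with price < 63
  - 1 records get bonus of 50
  - Of these, 0 records then exceed 191 and get capped
Step 2: Apply rule 2 to records with price > 191
  - 0 records (original) are capped
Step 3: Calculate final sum = 1327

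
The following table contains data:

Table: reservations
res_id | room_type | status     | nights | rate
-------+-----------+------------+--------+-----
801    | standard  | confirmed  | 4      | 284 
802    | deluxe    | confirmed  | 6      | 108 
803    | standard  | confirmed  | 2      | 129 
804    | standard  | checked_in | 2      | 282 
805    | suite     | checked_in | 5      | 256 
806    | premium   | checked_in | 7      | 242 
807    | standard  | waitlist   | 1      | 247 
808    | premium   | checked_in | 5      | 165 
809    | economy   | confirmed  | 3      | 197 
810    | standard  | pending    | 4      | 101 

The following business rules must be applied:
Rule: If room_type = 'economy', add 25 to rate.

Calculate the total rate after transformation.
2036

Step 1: Count records where room_type = 'economy': 1
Step 2: Total bonus added: 1 × 25 = 25
Step 3: Original sum of rate: 2011
Step 4: Final sum = 2011 + 25 = 2036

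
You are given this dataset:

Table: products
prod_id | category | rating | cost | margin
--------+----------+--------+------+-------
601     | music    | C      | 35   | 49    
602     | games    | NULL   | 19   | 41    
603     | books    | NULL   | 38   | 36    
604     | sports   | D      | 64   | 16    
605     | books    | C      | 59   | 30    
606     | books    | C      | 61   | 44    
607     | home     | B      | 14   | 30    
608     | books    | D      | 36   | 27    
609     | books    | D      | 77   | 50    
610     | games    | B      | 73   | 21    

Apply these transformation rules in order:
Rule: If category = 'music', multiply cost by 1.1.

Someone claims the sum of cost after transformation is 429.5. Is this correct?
No, the correct result is 479.5.

Step 1: Calculate the correct sum after transformation
Step 2: Apply multiplier 1.1 to records where category = 'music'
Step 3: Correct result = 479.5
Step 4: Claimed result = 429.5
Step 5: 479.5 ≠ 429.5
Conclusion: The claimed result is incorrect. The correct answer is 479.5.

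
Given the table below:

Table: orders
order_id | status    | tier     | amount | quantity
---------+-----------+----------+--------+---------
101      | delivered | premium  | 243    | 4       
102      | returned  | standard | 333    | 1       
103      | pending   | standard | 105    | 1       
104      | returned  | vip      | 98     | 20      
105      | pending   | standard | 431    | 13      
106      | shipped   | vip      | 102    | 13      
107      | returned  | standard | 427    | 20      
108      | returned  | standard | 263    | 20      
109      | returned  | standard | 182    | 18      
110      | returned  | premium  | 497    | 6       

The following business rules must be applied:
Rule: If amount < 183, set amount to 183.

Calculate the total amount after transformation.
2926

Step 1: 4 records have amount < 183
Step 2: These records originally summed to 487
Step 3: After setting to minimum: 4 × 183 = 732
Step 4: Unaffected records sum: 2194
Step 5: Final sum = 732 + 2194 = 2926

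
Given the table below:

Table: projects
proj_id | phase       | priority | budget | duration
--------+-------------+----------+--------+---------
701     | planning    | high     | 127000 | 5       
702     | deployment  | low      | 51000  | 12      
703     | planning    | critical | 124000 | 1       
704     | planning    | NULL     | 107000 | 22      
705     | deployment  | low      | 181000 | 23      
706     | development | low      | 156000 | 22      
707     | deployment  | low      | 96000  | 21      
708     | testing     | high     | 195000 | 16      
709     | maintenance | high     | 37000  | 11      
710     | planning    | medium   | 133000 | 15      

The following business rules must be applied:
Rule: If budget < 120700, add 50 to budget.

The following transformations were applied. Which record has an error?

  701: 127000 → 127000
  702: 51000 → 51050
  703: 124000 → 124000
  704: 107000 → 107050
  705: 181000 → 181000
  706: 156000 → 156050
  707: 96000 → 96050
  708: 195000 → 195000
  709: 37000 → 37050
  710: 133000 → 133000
Record 706 has an error. The correct transformed value should be 156000, not 156050.

Step 1: Check each record against the rule
Step 2: Record 706 has budget = 156000
Step 3: Since 156000 >= 120700, the bonus should not have been applied
Step 4: Correct value = 156000, but claimed value = 156050
Conclusion: Record 706 has the error.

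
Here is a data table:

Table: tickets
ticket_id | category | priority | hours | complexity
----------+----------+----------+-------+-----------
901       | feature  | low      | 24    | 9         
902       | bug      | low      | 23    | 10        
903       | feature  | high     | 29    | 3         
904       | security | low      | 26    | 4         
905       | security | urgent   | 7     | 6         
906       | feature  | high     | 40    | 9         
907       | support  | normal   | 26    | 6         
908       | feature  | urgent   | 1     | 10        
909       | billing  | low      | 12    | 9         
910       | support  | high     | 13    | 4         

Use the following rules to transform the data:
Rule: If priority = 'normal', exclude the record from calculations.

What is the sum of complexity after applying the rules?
64

Step 1: Identify records where priority = 'normal'
Step 2: The excluded records sum to 6
Step 3: Original total complexity = 70
Step 4: Remaining total = 70 - 6 = 64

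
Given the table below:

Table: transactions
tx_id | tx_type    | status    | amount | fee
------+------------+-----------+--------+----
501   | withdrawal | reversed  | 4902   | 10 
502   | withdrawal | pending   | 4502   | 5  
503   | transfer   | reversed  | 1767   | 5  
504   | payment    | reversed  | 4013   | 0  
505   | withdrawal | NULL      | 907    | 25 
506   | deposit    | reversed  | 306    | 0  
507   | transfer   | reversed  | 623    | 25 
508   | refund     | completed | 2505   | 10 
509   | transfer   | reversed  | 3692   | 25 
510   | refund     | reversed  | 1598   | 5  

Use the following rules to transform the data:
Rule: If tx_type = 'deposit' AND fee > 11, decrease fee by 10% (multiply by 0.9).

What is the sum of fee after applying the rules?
110

Step 1: Find records where tx_type = 'deposit' AND fee > 11
Step 2: 0 records match, summing to 0
Step 3: After multiplier: 0 × 0.9 = 0.0
Step 4: Unaffected records sum: 110
Step 5: Final sum = 0.0 + 110 = 110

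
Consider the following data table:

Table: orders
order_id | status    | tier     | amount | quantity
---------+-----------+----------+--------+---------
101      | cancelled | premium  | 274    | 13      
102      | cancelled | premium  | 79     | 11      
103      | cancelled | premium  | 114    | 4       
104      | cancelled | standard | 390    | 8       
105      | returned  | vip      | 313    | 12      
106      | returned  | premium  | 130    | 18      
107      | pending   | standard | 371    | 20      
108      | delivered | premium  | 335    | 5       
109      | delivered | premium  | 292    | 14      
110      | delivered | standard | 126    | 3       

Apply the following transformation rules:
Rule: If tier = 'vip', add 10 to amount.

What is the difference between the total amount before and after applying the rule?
10

Step 1: Original sum of amount = 2424
Step 2: 1 records have tier = 'vip'
Step 3: Each affected record changes by 10
Step 4: Total change = 1 × 10 = 10
Step 5: New sum = 2424 + 10 = 2434
Step 6: Difference = |2434 - 2424| = 10
        (Sum increased by 10)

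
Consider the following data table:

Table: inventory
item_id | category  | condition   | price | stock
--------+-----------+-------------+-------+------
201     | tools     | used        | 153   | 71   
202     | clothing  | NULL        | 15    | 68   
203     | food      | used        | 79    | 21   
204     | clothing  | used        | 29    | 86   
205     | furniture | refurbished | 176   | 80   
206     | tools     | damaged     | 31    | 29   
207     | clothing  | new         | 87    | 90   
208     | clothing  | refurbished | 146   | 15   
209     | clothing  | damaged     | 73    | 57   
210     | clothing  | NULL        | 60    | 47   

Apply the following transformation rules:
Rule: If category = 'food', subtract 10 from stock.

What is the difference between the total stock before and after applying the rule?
10

Step 1: Original sum of stock = 564
Step 2: 1 records have category = 'food'
Step 3: Each affected record changes by -10
Step 4: Total change = 1 × -10 = -10
Step 5: New sum = 564 + -10 = 554
Step 6: Difference = |554 - 564| = 10
        (Sum decreased by 10)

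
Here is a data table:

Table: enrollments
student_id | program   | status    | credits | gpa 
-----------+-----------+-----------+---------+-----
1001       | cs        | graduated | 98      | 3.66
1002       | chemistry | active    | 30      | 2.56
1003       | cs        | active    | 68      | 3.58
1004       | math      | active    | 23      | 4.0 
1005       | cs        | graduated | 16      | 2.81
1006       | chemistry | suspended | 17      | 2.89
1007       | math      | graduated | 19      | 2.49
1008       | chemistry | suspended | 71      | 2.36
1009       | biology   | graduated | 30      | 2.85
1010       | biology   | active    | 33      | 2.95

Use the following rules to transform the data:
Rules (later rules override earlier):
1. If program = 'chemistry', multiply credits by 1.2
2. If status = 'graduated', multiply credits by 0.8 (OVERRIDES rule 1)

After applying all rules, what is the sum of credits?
396.0

Step 1: Rule 2 takes priority for records with status = 'graduated'
  - 4 records: 163 × 0.8 = 130.4
Step 2: Rule 1 applies to remaining records with program = 'chemistry'
  - 3 records: 118 × 1.2 = 141.6
Step 3: Other records unchanged: 124
Step 4: Final sum = 130.4 + 141.6 + 124 = 396.0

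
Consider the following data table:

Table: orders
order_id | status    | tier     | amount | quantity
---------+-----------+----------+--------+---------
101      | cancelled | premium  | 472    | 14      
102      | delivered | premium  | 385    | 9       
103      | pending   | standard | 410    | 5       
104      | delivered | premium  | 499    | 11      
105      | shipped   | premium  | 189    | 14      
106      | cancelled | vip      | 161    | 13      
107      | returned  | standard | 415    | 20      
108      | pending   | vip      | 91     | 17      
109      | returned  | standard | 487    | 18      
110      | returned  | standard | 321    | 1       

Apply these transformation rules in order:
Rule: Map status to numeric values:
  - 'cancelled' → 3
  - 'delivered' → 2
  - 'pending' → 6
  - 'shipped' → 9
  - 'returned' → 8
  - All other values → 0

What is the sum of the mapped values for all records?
55

Step 1: Apply mapping to each record
Step 2: Count by status:
  'cancelled': 2 records × 3 = 6
  'delivered': 2 records × 2 = 4
  'pending': 2 records × 6 = 12
  'shipped': 1 records × 9 = 9
  'returned': 3 records × 8 = 24
Step 3: Sum all mapped values = 55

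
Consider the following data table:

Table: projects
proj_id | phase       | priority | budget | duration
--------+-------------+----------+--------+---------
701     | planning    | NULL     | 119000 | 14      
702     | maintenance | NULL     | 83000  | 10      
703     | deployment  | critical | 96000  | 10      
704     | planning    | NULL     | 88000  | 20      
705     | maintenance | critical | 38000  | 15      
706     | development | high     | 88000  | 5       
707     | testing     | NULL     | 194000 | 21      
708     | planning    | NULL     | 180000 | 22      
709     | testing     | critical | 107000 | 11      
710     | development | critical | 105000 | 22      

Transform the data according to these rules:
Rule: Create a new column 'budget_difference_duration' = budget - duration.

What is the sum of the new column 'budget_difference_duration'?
1097850

Step 1: For each record, compute budget - duration
Example calculations:
  119000 - 14 = 118986
  83000 - 10 = 82990
  96000 - 10 = 95990
  ...
Step 2: Sum all derived values
Step 3: Total = 1097850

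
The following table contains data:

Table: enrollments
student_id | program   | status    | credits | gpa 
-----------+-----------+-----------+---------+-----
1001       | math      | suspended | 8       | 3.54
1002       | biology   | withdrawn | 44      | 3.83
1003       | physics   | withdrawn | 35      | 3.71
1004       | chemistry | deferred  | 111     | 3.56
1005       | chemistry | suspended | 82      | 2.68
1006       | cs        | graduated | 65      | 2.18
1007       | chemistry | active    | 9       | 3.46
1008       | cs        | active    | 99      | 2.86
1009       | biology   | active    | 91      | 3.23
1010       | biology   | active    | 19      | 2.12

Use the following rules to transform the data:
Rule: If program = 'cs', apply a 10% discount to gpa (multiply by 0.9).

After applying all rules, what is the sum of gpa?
30.67

Step 1: Records with program = 'cs' have total gpa = 5.04
Step 2: Apply multiplier: 5.04 × 0.9 = 4.54
Step 3: Other records total: 26.13
Step 4: Final sum = 4.54 + 26.13 = 30.67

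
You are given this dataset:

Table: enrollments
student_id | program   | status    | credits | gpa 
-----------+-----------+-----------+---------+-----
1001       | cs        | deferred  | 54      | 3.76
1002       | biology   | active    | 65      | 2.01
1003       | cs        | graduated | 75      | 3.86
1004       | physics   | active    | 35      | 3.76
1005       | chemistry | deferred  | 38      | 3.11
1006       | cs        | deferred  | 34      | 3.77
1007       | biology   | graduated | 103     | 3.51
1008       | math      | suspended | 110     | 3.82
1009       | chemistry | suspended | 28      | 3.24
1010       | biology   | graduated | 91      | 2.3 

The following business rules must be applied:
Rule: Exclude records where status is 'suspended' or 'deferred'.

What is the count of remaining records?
5

Step 1: Count records to exclude
  - 2 (suspended) + 3 (deferred) = 5 records
Step 2: Total records: 10
Step 3: Remaining = 10 - 5 = 5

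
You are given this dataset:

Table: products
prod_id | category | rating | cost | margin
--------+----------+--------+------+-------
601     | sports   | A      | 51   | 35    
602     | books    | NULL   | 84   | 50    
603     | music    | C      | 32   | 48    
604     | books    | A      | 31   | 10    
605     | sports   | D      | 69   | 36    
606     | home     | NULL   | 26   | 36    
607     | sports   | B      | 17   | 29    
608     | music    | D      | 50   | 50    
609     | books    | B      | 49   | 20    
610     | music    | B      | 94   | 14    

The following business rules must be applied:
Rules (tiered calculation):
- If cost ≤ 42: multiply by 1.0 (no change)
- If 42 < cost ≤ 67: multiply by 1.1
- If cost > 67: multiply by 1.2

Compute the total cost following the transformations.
567.4

Step 1: Tier 1 (cost ≤ 42): 4 records, sum = 106 × 1.0 = 106.0
Step 2: Tier 2 (42 < cost ≤ 67): 3 records, sum = 150 × 1.1 = 165.0
Step 3: Tier 3 (cost > 67): 3 records, sum = 247 × 1.2 = 296.4
Step 4: Final sum = 106.0 + 165.0 + 296.4 = 567.4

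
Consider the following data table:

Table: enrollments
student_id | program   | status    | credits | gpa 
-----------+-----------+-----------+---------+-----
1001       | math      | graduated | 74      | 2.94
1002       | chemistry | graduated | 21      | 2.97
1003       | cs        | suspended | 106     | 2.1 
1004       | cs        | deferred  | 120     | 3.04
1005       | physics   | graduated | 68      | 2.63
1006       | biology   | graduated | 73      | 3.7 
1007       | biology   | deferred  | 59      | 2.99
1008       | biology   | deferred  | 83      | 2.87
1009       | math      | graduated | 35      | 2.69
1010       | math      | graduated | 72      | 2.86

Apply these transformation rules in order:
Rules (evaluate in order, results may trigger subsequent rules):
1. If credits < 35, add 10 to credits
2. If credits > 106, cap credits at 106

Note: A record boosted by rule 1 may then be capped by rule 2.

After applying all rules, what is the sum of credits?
707

Step 1: Apply rule 1 to records with credits < 35
  - 1 records get bonus of 10
  - Of these, 0 records then exceed 106 and get capped
Step 2: Apply rule 2 to records with credits > 106
  - 1 records (original) are capped
Step 3: Calculate final sum = 707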